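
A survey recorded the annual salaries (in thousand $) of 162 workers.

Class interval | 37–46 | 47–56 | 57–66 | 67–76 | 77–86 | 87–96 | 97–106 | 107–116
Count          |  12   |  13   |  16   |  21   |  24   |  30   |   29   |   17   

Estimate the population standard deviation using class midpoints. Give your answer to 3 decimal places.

20.683

Midpoints: 41.5, 51.5, 61.5, 71.5, 81.5, 91.5, 101.5, 111.5
n = 162, Σfm = 13193, mean = 81.4383
Σfm² = 1143714.5
Σf(m − x̄)² = Σfm² − (Σfm)²/n = 1143714.5 − 13193²/162 = 69299.3827
Population variance = 69299.3827 / 162 = 427.7740
Standard deviation = √427.7740 = 20.6827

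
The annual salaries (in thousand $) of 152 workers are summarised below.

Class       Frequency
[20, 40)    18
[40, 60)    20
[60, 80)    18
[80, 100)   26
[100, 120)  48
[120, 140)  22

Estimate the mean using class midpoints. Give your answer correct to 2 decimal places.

Midpoints: 30, 50, 70, 90, 110, 130
Σfm = 18×30 + 20×50 + 18×70 + 26×90 + 48×110 + 22×130 = 13280
n = Σf = 152
Mean = 13280 / 152 = 87.3684

87.37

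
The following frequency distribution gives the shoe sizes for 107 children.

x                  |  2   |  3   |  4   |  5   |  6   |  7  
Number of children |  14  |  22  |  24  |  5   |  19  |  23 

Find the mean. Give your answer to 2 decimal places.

4.58

Values: 2, 3, 4, 5, 6, 7
Σfx = 14×2 + 22×3 + 24×4 + 5×5 + 19×6 + 23×7 = 490
n = Σf = 107
Mean = 490 / 107 = 4.5794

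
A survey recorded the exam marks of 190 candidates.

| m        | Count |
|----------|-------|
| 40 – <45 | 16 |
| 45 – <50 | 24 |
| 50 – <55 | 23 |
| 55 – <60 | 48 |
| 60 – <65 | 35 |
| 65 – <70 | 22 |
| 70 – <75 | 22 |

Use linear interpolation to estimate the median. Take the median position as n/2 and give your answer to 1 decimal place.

58.3

Cumulative frequencies: 16, 40, 63, 111, 146, 168, 190
n = 190; position = n/2 = 95.
This falls in the class 55 – <60: L = 55, F = 63, f = 48, h = 5.
Median ≈ 55 + ((95 − 63) / 48) × 5 = 58.3333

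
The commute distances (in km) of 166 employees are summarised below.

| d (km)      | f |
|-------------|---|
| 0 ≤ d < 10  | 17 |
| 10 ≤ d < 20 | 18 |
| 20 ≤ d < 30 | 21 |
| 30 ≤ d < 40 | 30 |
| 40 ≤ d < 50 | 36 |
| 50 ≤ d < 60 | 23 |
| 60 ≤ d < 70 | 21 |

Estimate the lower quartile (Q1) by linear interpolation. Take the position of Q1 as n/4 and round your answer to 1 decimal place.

Cumulative frequencies: 17, 35, 56, 86, 122, 145, 166
n = 166; position = n/4 = 41.5.
This falls in the class 20 ≤ d < 30: L = 20, F = 35, f = 21, h = 10.
Lower quartile ≈ 20 + ((41.5 − 35) / 21) × 10 = 23.0952

23.1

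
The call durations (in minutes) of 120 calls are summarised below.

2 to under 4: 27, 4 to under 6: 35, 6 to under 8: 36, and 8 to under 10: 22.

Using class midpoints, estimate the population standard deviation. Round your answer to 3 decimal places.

2.062

Midpoints: 3, 5, 7, 9
n = 120, Σfm = 706, mean = 5.8833
Σfm² = 4664
Σf(m − x̄)² = Σfm² − (Σfm)²/n = 4664 − 706²/120 = 510.3667
Population variance = 510.3667 / 120 = 4.2531
Standard deviation = √4.2531 = 2.0623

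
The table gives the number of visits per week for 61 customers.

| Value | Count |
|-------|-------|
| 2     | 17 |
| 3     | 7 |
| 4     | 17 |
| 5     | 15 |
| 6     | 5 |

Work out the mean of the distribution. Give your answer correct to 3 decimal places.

Values: 2, 3, 4, 5, 6
Σfx = 17×2 + 7×3 + 17×4 + 15×5 + 5×6 = 228
n = Σf = 61
Mean = 228 / 61 = 3.7377

3.738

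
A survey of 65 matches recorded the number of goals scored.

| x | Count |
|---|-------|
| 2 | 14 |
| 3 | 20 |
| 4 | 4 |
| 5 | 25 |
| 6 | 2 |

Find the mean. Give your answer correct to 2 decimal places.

3.71

Values: 2, 3, 4, 5, 6
Σfx = 14×2 + 20×3 + 4×4 + 25×5 + 2×6 = 241
n = Σf = 65
Mean = 241 / 65 = 3.7077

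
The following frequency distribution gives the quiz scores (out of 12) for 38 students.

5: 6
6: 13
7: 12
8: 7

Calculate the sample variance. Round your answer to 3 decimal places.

0.959

Values: 5, 6, 7, 8
n = 38, Σfx = 248, mean = 6.5263
Σfx² = 1654
Σf(x − x̄)² = Σfx² − (Σfx)²/n = 1654 − 248²/38 = 35.4737
Sample variance = 35.4737 / 37 = 0.9587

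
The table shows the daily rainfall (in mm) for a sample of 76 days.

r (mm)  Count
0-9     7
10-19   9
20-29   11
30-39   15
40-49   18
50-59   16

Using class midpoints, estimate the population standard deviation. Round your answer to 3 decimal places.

Midpoints: 4.5, 14.5, 24.5, 34.5, 44.5, 54.5
n = 76, Σfm = 2622, mean = 34.5000
Σfm² = 109659
Σf(m − x̄)² = Σfm² − (Σfm)²/n = 109659 − 2622²/76 = 19200.0000
Population variance = 19200.0000 / 76 = 252.6316
Standard deviation = √252.6316 = 15.8944

15.894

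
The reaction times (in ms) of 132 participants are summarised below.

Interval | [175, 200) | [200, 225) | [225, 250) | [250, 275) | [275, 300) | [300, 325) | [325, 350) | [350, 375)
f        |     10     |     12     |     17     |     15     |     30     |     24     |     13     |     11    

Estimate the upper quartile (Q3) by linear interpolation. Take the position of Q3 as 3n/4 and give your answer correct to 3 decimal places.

Cumulative frequencies: 10, 22, 39, 54, 84, 108, 121, 132
n = 132; position = 3n/4 = 99.
This falls in the class [300, 325): L = 300, F = 84, f = 24, h = 25.
Upper quartile ≈ 300 + ((99 − 84) / 24) × 25 = 315.6250

315.625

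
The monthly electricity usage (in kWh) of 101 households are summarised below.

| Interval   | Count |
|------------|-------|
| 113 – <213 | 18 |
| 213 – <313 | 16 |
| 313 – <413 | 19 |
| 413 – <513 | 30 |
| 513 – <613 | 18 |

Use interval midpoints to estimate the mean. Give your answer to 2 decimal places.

Midpoints: 163, 263, 363, 463, 563
Σfm = 18×163 + 16×263 + 19×363 + 30×463 + 18×563 = 38063
n = Σf = 101
Mean = 38063 / 101 = 376.8614

376.86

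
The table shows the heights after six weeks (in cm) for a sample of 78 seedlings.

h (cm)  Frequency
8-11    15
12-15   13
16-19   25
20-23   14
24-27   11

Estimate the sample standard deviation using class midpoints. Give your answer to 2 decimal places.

5.20

Midpoints: 9.5, 13.5, 17.5, 21.5, 25.5
n = 78, Σfm = 1337, mean = 17.1410
Σfm² = 25003.5
Σf(m − x̄)² = Σfm² − (Σfm)²/n = 25003.5 − 1337²/78 = 2085.9487
Sample variance = 2085.9487 / 77 = 27.0902
Standard deviation = √27.0902 = 5.2048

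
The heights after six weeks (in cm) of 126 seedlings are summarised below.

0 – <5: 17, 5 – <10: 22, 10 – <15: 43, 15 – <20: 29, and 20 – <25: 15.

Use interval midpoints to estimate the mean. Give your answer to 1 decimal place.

12.6

Midpoints: 2.5, 7.5, 12.5, 17.5, 22.5
Σfm = 17×2.5 + 22×7.5 + 43×12.5 + 29×17.5 + 15×22.5 = 1590
n = Σf = 126
Mean = 1590 / 126 = 12.6190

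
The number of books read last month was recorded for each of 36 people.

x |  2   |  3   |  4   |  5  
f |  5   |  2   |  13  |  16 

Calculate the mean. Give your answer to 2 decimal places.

4.11

Values: 2, 3, 4, 5
Σfx = 5×2 + 2×3 + 13×4 + 16×5 = 148
n = Σf = 36
Mean = 148 / 36 = 4.1111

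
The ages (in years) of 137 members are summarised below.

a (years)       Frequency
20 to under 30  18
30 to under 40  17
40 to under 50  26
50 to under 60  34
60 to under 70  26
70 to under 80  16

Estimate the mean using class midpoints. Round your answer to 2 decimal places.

Midpoints: 25, 35, 45, 55, 65, 75
Σfm = 18×25 + 17×35 + 26×45 + 34×55 + 26×65 + 16×75 = 6975
n = Σf = 137
Mean = 6975 / 137 = 50.9124

50.91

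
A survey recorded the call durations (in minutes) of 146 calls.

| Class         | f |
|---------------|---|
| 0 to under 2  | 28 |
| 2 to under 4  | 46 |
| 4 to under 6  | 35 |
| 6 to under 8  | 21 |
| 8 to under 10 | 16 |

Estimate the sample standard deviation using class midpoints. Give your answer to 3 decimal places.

Midpoints: 1, 3, 5, 7, 9
n = 146, Σfm = 632, mean = 4.3288
Σfm² = 3642
Σf(m − x̄)² = Σfm² − (Σfm)²/n = 3642 − 632²/146 = 906.2192
Sample variance = 906.2192 / 145 = 6.2498
Standard deviation = √6.2498 = 2.5000

2.500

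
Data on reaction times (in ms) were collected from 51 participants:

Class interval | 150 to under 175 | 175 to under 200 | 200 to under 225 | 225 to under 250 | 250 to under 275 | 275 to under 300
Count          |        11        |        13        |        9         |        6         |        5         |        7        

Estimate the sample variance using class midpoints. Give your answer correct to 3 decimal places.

Midpoints: 162.5, 187.5, 212.5, 237.5, 262.5, 287.5
n = 51, Σfm = 10887.5, mean = 213.4804
Σfm² = 2415468.75
Σf(m − x̄)² = Σfm² − (Σfm)²/n = 2415468.75 − 10887.5²/51 = 91200.9804
Sample variance = 91200.9804 / 50 = 1824.0196

1824.020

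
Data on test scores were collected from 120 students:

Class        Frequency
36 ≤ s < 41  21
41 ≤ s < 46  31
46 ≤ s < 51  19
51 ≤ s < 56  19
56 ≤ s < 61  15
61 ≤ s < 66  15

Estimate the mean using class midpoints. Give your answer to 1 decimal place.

49.4

Midpoints: 38.5, 43.5, 48.5, 53.5, 58.5, 63.5
Σfm = 21×38.5 + 31×43.5 + 19×48.5 + 19×53.5 + 15×58.5 + 15×63.5 = 5925
n = Σf = 120
Mean = 5925 / 120 = 49.3750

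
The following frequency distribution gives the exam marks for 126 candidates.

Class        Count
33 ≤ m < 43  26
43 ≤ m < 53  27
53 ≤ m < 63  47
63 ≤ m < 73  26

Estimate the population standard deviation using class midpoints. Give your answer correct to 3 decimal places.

Midpoints: 38, 48, 58, 68
n = 126, Σfm = 6778, mean = 53.7937
Σfm² = 378084
Σf(m − x̄)² = Σfm² − (Σfm)²/n = 378084 − 6778²/126 = 13470.6349
Population variance = 13470.6349 / 126 = 106.9098
Standard deviation = √106.9098 = 10.3397

10.340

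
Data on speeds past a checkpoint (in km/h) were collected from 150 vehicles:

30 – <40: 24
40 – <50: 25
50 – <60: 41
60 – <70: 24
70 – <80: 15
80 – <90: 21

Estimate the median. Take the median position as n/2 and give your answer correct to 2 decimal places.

56.34

Cumulative frequencies: 24, 49, 90, 114, 129, 150
n = 150; position = n/2 = 75.
This falls in the class 50 – <60: L = 50, F = 49, f = 41, h = 10.
Median ≈ 50 + ((75 − 49) / 41) × 10 = 56.3415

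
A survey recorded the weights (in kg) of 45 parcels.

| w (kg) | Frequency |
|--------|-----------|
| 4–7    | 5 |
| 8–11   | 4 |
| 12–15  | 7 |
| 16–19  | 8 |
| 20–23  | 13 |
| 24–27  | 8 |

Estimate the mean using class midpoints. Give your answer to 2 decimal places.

17.41

Midpoints: 5.5, 9.5, 13.5, 17.5, 21.5, 25.5
Σfm = 5×5.5 + 4×9.5 + 7×13.5 + 8×17.5 + 13×21.5 + 8×25.5 = 783.5
n = Σf = 45
Mean = 783.5 / 45 = 17.4111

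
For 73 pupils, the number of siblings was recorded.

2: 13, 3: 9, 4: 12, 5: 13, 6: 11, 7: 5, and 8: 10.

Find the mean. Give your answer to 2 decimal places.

4.75

Values: 2, 3, 4, 5, 6, 7, 8
Σfx = 13×2 + 9×3 + 12×4 + 13×5 + 11×6 + 5×7 + 10×8 = 347
n = Σf = 73
Mean = 347 / 73 = 4.7534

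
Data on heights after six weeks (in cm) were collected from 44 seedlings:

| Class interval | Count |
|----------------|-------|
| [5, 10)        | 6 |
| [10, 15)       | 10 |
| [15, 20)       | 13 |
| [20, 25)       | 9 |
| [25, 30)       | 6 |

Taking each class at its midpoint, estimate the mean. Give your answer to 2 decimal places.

Midpoints: 7.5, 12.5, 17.5, 22.5, 27.5
Σfm = 6×7.5 + 10×12.5 + 13×17.5 + 9×22.5 + 6×27.5 = 765
n = Σf = 44
Mean = 765 / 44 = 17.3864

17.39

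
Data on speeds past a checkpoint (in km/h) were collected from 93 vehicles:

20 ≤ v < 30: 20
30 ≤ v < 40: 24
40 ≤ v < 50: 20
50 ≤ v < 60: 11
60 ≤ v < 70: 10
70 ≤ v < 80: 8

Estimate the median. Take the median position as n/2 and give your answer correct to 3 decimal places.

41.250

Cumulative frequencies: 20, 44, 64, 75, 85, 93
n = 93; position = n/2 = 46.5.
This falls in the class 40 ≤ v < 50: L = 40, F = 44, f = 20, h = 10.
Median ≈ 40 + ((46.5 − 44) / 20) × 10 = 41.2500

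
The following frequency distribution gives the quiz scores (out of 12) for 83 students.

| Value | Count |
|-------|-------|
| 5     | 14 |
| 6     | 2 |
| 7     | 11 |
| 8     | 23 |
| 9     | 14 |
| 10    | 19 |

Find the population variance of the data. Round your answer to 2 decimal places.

Values: 5, 6, 7, 8, 9, 10
n = 83, Σfx = 659, mean = 7.9398
Σfx² = 5467
Σf(x − x̄)² = Σfx² − (Σfx)²/n = 5467 − 659²/83 = 234.6988
Population variance = 234.6988 / 83 = 2.8277

2.83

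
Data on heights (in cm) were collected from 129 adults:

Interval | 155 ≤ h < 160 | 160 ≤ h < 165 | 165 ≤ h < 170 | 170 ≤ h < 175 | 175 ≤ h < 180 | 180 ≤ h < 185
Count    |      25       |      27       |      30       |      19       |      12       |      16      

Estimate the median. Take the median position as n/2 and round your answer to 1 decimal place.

167.1

Cumulative frequencies: 25, 52, 82, 101, 113, 129
n = 129; position = n/2 = 64.5.
This falls in the class 165 ≤ h < 170: L = 165, F = 52, f = 30, h = 5.
Median ≈ 165 + ((64.5 − 52) / 30) × 5 = 167.0833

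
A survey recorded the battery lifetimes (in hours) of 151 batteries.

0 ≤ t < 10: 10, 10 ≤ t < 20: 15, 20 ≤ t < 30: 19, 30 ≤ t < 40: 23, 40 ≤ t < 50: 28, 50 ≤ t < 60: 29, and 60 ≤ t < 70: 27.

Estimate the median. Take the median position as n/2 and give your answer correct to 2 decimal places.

43.04

Cumulative frequencies: 10, 25, 44, 67, 95, 124, 151
n = 151; position = n/2 = 75.5.
This falls in the class 40 ≤ t < 50: L = 40, F = 67, f = 28, h = 10.
Median ≈ 40 + ((75.5 − 67) / 28) × 10 = 43.0357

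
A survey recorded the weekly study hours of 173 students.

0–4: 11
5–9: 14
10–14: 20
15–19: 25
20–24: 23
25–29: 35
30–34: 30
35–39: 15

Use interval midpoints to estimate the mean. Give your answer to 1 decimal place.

21.7

Midpoints: 2, 7, 12, 17, 22, 27, 32, 37
Σfm = 11×2 + 14×7 + 20×12 + 25×17 + 23×22 + 35×27 + 30×32 + 15×37 = 3751
n = Σf = 173
Mean = 3751 / 173 = 21.6821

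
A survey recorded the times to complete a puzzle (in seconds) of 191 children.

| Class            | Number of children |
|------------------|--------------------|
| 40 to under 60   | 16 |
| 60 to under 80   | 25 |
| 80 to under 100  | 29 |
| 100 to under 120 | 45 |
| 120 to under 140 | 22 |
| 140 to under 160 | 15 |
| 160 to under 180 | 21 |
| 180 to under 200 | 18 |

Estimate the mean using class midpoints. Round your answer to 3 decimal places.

116.283

Midpoints: 50, 70, 90, 110, 130, 150, 170, 190
Σfm = 16×50 + 25×70 + 29×90 + 45×110 + 22×130 + 15×150 + 21×170 + 18×190 = 22210
n = Σf = 191
Mean = 22210 / 191 = 116.2827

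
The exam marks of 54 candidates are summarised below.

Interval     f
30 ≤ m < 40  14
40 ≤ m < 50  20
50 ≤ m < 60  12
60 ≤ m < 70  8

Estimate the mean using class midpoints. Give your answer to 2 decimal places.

47.59

Midpoints: 35, 45, 55, 65
Σfm = 14×35 + 20×45 + 12×55 + 8×65 = 2570
n = Σf = 54
Mean = 2570 / 54 = 47.5926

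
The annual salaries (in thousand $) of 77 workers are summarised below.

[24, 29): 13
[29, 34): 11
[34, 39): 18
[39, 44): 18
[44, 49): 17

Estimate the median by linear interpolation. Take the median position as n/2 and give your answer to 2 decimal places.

Cumulative frequencies: 13, 24, 42, 60, 77
n = 77; position = n/2 = 38.5.
This falls in the class [34, 39): L = 34, F = 24, f = 18, h = 5.
Median ≈ 34 + ((38.5 − 24) / 18) × 5 = 38.0278

38.03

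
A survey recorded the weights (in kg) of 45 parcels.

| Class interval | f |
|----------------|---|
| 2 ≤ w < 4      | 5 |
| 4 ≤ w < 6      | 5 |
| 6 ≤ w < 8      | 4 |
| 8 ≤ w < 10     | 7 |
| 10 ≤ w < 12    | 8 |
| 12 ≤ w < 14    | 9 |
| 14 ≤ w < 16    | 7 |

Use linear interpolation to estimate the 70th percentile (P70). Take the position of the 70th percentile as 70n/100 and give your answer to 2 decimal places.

12.56

Cumulative frequencies: 5, 10, 14, 21, 29, 38, 45
n = 45; position = 70n/100 = 31.5.
This falls in the class 12 ≤ w < 14: L = 12, F = 29, f = 9, h = 2.
70th percentile ≈ 12 + ((31.5 − 29) / 9) × 2 = 12.5556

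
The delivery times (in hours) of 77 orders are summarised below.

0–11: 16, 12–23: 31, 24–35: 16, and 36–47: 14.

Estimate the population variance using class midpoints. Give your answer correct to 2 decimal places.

145.53

Midpoints: 5.5, 17.5, 29.5, 41.5
n = 77, Σfm = 1683.5, mean = 21.8636
Σfm² = 48013.25
Σf(m − x̄)² = Σfm² − (Σfm)²/n = 48013.25 − 1683.5²/77 = 11205.8182
Population variance = 11205.8182 / 77 = 145.5301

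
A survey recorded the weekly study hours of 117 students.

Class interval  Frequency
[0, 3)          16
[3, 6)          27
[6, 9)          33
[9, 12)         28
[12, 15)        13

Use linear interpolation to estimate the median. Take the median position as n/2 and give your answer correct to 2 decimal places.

Cumulative frequencies: 16, 43, 76, 104, 117
n = 117; position = n/2 = 58.5.
This falls in the class [6, 9): L = 6, F = 43, f = 33, h = 3.
Median ≈ 6 + ((58.5 − 43) / 33) × 3 = 7.4091

7.41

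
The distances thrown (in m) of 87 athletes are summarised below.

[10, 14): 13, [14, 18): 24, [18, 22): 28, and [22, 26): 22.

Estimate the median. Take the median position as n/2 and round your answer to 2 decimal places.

18.93

Cumulative frequencies: 13, 37, 65, 87
n = 87; position = n/2 = 43.5.
This falls in the class [18, 22): L = 18, F = 37, f = 28, h = 4.
Median ≈ 18 + ((43.5 − 37) / 28) × 4 = 18.9286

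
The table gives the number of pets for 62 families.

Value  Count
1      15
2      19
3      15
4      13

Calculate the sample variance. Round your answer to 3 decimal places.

1.166

Values: 1, 2, 3, 4
n = 62, Σfx = 150, mean = 2.4194
Σfx² = 434
Σf(x − x̄)² = Σfx² − (Σfx)²/n = 434 − 150²/62 = 71.0968
Sample variance = 71.0968 / 61 = 1.1655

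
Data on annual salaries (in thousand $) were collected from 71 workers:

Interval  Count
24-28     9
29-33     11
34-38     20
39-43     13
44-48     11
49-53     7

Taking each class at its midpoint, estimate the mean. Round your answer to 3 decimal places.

37.901

Midpoints: 26, 31, 36, 41, 46, 51
Σfm = 9×26 + 11×31 + 20×36 + 13×41 + 11×46 + 7×51 = 2691
n = Σf = 71
Mean = 2691 / 71 = 37.9014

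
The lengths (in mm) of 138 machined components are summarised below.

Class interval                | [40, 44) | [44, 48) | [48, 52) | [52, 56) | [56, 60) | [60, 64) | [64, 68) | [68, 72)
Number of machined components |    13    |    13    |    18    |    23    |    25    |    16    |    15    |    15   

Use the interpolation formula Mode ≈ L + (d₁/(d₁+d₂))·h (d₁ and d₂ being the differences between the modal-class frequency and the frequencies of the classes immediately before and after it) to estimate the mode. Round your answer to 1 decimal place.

Modal class: [56, 60) (highest frequency 25).
d₁ = 25 − 23 = 2, d₂ = 25 − 16 = 9
Mode ≈ 56 + (2/(2+9)) × 4 = 56 + 0.7273 = 56.7273

56.7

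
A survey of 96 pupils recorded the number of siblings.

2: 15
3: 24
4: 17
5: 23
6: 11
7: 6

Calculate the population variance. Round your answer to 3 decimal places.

Values: 2, 3, 4, 5, 6, 7
n = 96, Σfx = 393, mean = 4.0938
Σfx² = 1813
Σf(x − x̄)² = Σfx² − (Σfx)²/n = 1813 − 393²/96 = 204.1562
Population variance = 204.1562 / 96 = 2.1266

2.127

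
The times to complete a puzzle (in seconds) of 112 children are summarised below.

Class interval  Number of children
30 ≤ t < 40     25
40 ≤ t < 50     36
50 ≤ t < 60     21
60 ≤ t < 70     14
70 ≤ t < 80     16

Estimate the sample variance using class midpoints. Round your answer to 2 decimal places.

179.92

Midpoints: 35, 45, 55, 65, 75
n = 112, Σfm = 5760, mean = 51.4286
Σfm² = 316200
Σf(m − x̄)² = Σfm² − (Σfm)²/n = 316200 − 5760²/112 = 19971.4286
Sample variance = 19971.4286 / 111 = 179.9228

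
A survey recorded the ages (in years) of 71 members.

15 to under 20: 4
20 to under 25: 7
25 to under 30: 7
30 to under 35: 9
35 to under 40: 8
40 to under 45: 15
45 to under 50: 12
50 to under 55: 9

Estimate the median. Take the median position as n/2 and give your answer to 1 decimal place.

Cumulative frequencies: 4, 11, 18, 27, 35, 50, 62, 71
n = 71; position = n/2 = 35.5.
This falls in the class 40 to under 45: L = 40, F = 35, f = 15, h = 5.
Median ≈ 40 + ((35.5 − 35) / 15) × 5 = 40.1667

40.2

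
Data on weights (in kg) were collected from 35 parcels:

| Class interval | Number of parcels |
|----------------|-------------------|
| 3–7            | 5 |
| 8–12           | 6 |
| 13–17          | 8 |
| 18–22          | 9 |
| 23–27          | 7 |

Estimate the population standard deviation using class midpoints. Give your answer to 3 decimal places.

Midpoints: 5, 10, 15, 20, 25
n = 35, Σfm = 560, mean = 16.0000
Σfm² = 10500
Σf(m − x̄)² = Σfm² − (Σfm)²/n = 10500 − 560²/35 = 1540.0000
Population variance = 1540.0000 / 35 = 44.0000
Standard deviation = √44.0000 = 6.6332

6.633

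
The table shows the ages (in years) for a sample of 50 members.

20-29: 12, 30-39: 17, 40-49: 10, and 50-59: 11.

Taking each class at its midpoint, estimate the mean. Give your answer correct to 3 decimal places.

38.500

Midpoints: 24.5, 34.5, 44.5, 54.5
Σfm = 12×24.5 + 17×34.5 + 10×44.5 + 11×54.5 = 1925
n = Σf = 50
Mean = 1925 / 50 = 38.5000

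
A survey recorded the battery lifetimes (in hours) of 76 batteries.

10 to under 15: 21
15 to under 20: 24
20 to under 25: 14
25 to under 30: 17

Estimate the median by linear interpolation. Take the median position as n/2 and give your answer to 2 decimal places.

Cumulative frequencies: 21, 45, 59, 76
n = 76; position = n/2 = 38.
This falls in the class 15 to under 20: L = 15, F = 21, f = 24, h = 5.
Median ≈ 15 + ((38 − 21) / 24) × 5 = 18.5417

18.54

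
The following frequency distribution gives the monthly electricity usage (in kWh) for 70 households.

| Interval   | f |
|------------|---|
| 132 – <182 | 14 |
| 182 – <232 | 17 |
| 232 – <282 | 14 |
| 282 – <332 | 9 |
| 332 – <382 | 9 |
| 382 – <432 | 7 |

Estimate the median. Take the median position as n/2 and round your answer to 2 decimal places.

Cumulative frequencies: 14, 31, 45, 54, 63, 70
n = 70; position = n/2 = 35.
This falls in the class 232 – <282: L = 232, F = 31, f = 14, h = 50.
Median ≈ 232 + ((35 − 31) / 14) × 50 = 246.2857

246.29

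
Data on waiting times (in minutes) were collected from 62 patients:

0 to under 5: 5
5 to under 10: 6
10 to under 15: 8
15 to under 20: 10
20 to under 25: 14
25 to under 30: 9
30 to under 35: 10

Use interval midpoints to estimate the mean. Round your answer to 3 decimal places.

Midpoints: 2.5, 7.5, 12.5, 17.5, 22.5, 27.5, 32.5
Σfm = 5×2.5 + 6×7.5 + 8×12.5 + 10×17.5 + 14×22.5 + 9×27.5 + 10×32.5 = 1220
n = Σf = 62
Mean = 1220 / 62 = 19.6774

19.677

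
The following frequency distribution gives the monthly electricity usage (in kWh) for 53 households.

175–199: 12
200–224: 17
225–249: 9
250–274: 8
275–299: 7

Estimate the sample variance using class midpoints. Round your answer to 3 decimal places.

Midpoints: 187, 212, 237, 262, 287
n = 53, Σfm = 12086, mean = 228.0377
Σfm² = 2814932
Σf(m − x̄)² = Σfm² − (Σfm)²/n = 2814932 − 12086²/53 = 58867.9245
Sample variance = 58867.9245 / 52 = 1132.0755

1132.075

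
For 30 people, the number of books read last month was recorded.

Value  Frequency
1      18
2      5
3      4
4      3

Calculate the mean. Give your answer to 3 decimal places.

Values: 1, 2, 3, 4
Σfx = 18×1 + 5×2 + 4×3 + 3×4 = 52
n = Σf = 30
Mean = 52 / 30 = 1.7333

1.733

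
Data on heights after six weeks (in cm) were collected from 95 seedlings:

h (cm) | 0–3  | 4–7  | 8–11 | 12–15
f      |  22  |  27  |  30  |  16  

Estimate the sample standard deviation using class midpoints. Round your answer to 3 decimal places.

Midpoints: 1.5, 5.5, 9.5, 13.5
n = 95, Σfm = 682.5, mean = 7.1842
Σfm² = 6489.75
Σf(m − x̄)² = Σfm² − (Σfm)²/n = 6489.75 − 682.5²/95 = 1586.5263
Sample variance = 1586.5263 / 94 = 16.8779
Standard deviation = √16.8779 = 4.1083

4.108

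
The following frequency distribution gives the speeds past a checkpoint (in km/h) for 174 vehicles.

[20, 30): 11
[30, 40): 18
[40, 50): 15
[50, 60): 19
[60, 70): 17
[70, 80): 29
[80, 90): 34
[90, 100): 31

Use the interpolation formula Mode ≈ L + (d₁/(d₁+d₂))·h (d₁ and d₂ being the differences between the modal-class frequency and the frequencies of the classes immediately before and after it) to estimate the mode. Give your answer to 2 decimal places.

86.25

Modal class: [80, 90) (highest frequency 34).
d₁ = 34 − 29 = 5, d₂ = 34 − 31 = 3
Mode ≈ 80 + (5/(5+3)) × 10 = 80 + 6.2500 = 86.2500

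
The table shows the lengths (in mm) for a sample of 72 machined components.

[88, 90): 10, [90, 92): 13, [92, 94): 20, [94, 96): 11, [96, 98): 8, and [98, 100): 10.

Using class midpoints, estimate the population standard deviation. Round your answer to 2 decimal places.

Midpoints: 89, 91, 93, 95, 97, 99
n = 72, Σfm = 6744, mean = 93.6667
Σfm² = 632400
Σf(m − x̄)² = Σfm² − (Σfm)²/n = 632400 − 6744²/72 = 712.0000
Population variance = 712.0000 / 72 = 9.8889
Standard deviation = √9.8889 = 3.1447

3.14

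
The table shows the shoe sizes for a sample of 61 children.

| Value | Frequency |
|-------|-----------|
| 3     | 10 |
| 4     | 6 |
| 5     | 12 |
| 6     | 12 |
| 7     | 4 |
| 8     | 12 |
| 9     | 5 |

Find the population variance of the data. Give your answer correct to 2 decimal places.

3.62

Values: 3, 4, 5, 6, 7, 8, 9
n = 61, Σfx = 355, mean = 5.8197
Σfx² = 2287
Σf(x − x̄)² = Σfx² − (Σfx)²/n = 2287 − 355²/61 = 221.0164
Population variance = 221.0164 / 61 = 3.6232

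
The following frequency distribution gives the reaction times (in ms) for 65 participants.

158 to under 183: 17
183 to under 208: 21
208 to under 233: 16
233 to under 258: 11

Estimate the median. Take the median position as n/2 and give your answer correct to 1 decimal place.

201.5

Cumulative frequencies: 17, 38, 54, 65
n = 65; position = n/2 = 32.5.
This falls in the class 183 to under 208: L = 183, F = 17, f = 21, h = 25.
Median ≈ 183 + ((32.5 − 17) / 21) × 25 = 201.4524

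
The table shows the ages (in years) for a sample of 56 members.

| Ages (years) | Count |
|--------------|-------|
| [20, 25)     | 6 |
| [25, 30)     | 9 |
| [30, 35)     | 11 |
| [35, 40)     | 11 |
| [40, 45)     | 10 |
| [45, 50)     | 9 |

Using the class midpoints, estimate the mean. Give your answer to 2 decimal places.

Midpoints: 22.5, 27.5, 32.5, 37.5, 42.5, 47.5
Σfm = 6×22.5 + 9×27.5 + 11×32.5 + 11×37.5 + 10×42.5 + 9×47.5 = 2005
n = Σf = 56
Mean = 2005 / 56 = 35.8036

35.80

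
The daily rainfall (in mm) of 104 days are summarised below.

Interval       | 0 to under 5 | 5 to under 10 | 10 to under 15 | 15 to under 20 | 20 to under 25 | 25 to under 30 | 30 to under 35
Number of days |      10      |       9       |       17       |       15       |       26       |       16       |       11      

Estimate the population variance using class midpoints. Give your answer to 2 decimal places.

Midpoints: 2.5, 7.5, 12.5, 17.5, 22.5, 27.5, 32.5
n = 104, Σfm = 1950, mean = 18.7500
Σfm² = 44700
Σf(m − x̄)² = Σfm² − (Σfm)²/n = 44700 − 1950²/104 = 8137.5000
Population variance = 8137.5000 / 104 = 78.2452

78.25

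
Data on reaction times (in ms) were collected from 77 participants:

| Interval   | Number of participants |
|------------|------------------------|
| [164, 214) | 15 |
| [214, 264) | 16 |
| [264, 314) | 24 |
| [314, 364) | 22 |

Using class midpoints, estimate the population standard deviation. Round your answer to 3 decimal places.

54.212

Midpoints: 189, 239, 289, 339
n = 77, Σfm = 21053, mean = 273.4156
Σfm² = 5982517
Σf(m − x̄)² = Σfm² − (Σfm)²/n = 5982517 − 21053²/77 = 226298.7013
Population variance = 226298.7013 / 77 = 2938.9442
Standard deviation = √2938.9442 = 54.2120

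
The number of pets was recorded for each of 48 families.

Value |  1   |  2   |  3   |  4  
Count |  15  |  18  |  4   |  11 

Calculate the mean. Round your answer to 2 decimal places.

Values: 1, 2, 3, 4
Σfx = 15×1 + 18×2 + 4×3 + 11×4 = 107
n = Σf = 48
Mean = 107 / 48 = 2.2292

2.23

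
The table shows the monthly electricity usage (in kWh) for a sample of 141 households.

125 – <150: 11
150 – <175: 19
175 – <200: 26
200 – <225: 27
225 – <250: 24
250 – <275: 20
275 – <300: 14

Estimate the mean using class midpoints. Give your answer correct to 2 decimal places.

Midpoints: 137.5, 162.5, 187.5, 212.5, 237.5, 262.5, 287.5
Σfm = 11×137.5 + 19×162.5 + 26×187.5 + 27×212.5 + 24×237.5 + 20×262.5 + 14×287.5 = 30187.5
n = Σf = 141
Mean = 30187.5 / 141 = 214.0957

214.10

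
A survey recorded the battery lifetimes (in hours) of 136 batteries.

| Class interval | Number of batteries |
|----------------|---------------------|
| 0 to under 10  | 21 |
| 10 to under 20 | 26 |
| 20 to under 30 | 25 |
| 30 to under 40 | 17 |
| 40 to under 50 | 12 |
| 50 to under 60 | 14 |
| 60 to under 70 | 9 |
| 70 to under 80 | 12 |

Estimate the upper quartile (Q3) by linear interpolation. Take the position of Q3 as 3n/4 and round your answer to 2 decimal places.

50.71

Cumulative frequencies: 21, 47, 72, 89, 101, 115, 124, 136
n = 136; position = 3n/4 = 102.
This falls in the class 50 to under 60: L = 50, F = 101, f = 14, h = 10.
Upper quartile ≈ 50 + ((102 − 101) / 14) × 10 = 50.7143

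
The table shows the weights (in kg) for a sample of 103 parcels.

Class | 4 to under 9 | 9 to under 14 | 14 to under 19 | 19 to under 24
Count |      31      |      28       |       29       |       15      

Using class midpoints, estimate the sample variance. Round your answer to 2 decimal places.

27.55

Midpoints: 6.5, 11.5, 16.5, 21.5
n = 103, Σfm = 1324.5, mean = 12.8592
Σfm² = 19841.75
Σf(m − x̄)² = Σfm² − (Σfm)²/n = 19841.75 − 1324.5²/103 = 2809.7087
Sample variance = 2809.7087 / 102 = 27.5462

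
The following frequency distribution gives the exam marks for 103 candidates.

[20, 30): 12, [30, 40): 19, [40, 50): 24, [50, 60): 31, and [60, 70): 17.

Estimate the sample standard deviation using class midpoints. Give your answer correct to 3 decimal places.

Midpoints: 25, 35, 45, 55, 65
n = 103, Σfm = 4855, mean = 47.1359
Σfm² = 244975
Σf(m − x̄)² = Σfm² − (Σfm)²/n = 244975 − 4855²/103 = 16130.0971
Sample variance = 16130.0971 / 102 = 158.1382
Standard deviation = √158.1382 = 12.5753

12.575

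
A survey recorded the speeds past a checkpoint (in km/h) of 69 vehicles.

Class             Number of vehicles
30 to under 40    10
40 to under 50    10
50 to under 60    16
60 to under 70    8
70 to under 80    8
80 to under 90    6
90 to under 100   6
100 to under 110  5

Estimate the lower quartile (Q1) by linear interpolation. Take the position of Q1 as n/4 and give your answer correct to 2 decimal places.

47.25

Cumulative frequencies: 10, 20, 36, 44, 52, 58, 64, 69
n = 69; position = n/4 = 17.25.
This falls in the class 40 to under 50: L = 40, F = 10, f = 10, h = 10.
Lower quartile ≈ 40 + ((17.25 − 10) / 10) × 10 = 47.2500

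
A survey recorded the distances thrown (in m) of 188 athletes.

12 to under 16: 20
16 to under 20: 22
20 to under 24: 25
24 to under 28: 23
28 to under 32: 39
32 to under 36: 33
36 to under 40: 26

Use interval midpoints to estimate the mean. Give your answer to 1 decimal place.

27.1

Midpoints: 14, 18, 22, 26, 30, 34, 38
Σfm = 20×14 + 22×18 + 25×22 + 23×26 + 39×30 + 33×34 + 26×38 = 5104
n = Σf = 188
Mean = 5104 / 188 = 27.1489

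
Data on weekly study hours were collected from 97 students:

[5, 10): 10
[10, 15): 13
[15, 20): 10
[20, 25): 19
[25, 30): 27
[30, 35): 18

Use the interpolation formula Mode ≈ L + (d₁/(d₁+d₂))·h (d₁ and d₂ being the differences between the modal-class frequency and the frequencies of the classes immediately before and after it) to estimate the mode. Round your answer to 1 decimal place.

Modal class: [25, 30) (highest frequency 27).
d₁ = 27 − 19 = 8, d₂ = 27 − 18 = 9
Mode ≈ 25 + (8/(8+9)) × 5 = 25 + 2.3529 = 27.3529

27.4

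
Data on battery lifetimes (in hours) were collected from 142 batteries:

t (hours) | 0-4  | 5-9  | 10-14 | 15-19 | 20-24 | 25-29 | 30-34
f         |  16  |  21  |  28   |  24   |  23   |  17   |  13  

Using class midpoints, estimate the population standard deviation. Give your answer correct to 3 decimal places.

9.005

Midpoints: 2, 7, 12, 17, 22, 27, 32
n = 142, Σfm = 2304, mean = 16.2254
Σfm² = 48898
Σf(m − x̄)² = Σfm² − (Σfm)²/n = 48898 − 2304²/142 = 11514.7887
Population variance = 11514.7887 / 142 = 81.0901
Standard deviation = √81.0901 = 9.0050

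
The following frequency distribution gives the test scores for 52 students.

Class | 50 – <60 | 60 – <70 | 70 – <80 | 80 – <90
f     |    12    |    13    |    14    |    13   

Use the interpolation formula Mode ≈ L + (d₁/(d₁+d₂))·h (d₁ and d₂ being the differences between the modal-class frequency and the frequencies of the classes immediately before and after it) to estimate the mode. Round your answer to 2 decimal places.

Modal class: 70 – <80 (highest frequency 14).
d₁ = 14 − 13 = 1, d₂ = 14 − 13 = 1
Mode ≈ 70 + (1/(1+1)) × 10 = 70 + 5.0000 = 75.0000

75.00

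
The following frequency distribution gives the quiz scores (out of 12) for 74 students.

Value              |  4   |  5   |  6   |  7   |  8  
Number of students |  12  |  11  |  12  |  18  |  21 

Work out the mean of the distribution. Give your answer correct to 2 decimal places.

6.34

Values: 4, 5, 6, 7, 8
Σfx = 12×4 + 11×5 + 12×6 + 18×7 + 21×8 = 469
n = Σf = 74
Mean = 469 / 74 = 6.3378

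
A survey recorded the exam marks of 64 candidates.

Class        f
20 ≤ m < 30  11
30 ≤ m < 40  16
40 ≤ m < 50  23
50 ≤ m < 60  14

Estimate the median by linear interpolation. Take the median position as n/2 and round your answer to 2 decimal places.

Cumulative frequencies: 11, 27, 50, 64
n = 64; position = n/2 = 32.
This falls in the class 40 ≤ m < 50: L = 40, F = 27, f = 23, h = 10.
Median ≈ 40 + ((32 − 27) / 23) × 10 = 42.1739

42.17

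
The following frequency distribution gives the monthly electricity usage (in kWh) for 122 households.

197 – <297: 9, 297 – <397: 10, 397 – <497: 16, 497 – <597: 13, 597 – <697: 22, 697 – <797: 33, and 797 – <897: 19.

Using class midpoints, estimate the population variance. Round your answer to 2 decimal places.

33351.25

Midpoints: 247, 347, 447, 547, 647, 747, 847
n = 122, Σfm = 74934, mean = 614.2131
Σfm² = 50094298
Σf(m − x̄)² = Σfm² − (Σfm)²/n = 50094298 − 74934²/122 = 4068852.4590
Population variance = 4068852.4590 / 122 = 33351.2497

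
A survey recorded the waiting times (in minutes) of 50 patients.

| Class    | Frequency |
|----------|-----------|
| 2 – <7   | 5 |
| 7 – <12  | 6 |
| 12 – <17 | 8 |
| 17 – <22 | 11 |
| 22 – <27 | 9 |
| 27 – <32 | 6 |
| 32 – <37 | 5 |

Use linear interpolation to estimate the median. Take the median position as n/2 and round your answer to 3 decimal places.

Cumulative frequencies: 5, 11, 19, 30, 39, 45, 50
n = 50; position = n/2 = 25.
This falls in the class 17 – <22: L = 17, F = 19, f = 11, h = 5.
Median ≈ 17 + ((25 − 19) / 11) × 5 = 19.7273

19.727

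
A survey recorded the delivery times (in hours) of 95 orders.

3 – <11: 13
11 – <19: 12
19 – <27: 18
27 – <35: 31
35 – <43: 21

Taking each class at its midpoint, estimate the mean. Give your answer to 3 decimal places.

25.947

Midpoints: 7, 15, 23, 31, 39
Σfm = 13×7 + 12×15 + 18×23 + 31×31 + 21×39 = 2465
n = Σf = 95
Mean = 2465 / 95 = 25.9474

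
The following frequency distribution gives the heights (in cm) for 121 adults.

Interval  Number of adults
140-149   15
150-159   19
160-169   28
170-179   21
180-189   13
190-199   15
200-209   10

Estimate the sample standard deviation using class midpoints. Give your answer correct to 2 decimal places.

Midpoints: 144.5, 154.5, 164.5, 174.5, 184.5, 194.5, 204.5
n = 121, Σfm = 20734.5, mean = 171.3595
Σfm² = 3592060.25
Σf(m − x̄)² = Σfm² − (Σfm)²/n = 3592060.25 − 20734.5²/121 = 39006.6116
Sample variance = 39006.6116 / 120 = 325.0551
Standard deviation = √325.0551 = 18.0293

18.03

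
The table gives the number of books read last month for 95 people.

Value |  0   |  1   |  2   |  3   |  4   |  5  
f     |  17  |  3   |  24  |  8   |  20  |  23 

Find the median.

3

Cumulative frequencies: 17, 20, 44, 52, 72, 95
n = 95, so the median is the value in position (n+1)/2 = 48.
Position 48 falls at value 3.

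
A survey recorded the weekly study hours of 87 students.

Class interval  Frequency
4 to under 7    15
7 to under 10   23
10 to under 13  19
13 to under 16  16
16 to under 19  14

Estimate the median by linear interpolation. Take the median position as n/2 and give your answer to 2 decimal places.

10.87

Cumulative frequencies: 15, 38, 57, 73, 87
n = 87; position = n/2 = 43.5.
This falls in the class 10 to under 13: L = 10, F = 38, f = 19, h = 3.
Median ≈ 10 + ((43.5 − 38) / 19) × 3 = 10.8684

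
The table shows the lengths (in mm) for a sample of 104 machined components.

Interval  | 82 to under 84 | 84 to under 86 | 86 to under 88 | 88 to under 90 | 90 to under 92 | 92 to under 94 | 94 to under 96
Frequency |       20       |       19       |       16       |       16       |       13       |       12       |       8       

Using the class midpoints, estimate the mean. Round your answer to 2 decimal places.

Midpoints: 83, 85, 87, 89, 91, 93, 95
Σfm = 20×83 + 19×85 + 16×87 + 16×89 + 13×91 + 12×93 + 8×95 = 9150
n = Σf = 104
Mean = 9150 / 104 = 87.9808

87.98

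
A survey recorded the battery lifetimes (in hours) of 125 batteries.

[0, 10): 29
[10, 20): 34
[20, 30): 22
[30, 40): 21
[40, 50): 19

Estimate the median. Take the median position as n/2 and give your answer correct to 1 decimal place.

19.9

Cumulative frequencies: 29, 63, 85, 106, 125
n = 125; position = n/2 = 62.5.
This falls in the class [10, 20): L = 10, F = 29, f = 34, h = 10.
Median ≈ 10 + ((62.5 − 29) / 34) × 10 = 19.8529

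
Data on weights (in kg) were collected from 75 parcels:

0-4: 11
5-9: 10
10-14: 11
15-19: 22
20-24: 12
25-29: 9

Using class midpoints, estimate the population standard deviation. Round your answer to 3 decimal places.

Midpoints: 2, 7, 12, 17, 22, 27
n = 75, Σfm = 1105, mean = 14.7333
Σfm² = 20845
Σf(m − x̄)² = Σfm² − (Σfm)²/n = 20845 − 1105²/75 = 4564.6667
Population variance = 4564.6667 / 75 = 60.8622
Standard deviation = √60.8622 = 7.8014

7.801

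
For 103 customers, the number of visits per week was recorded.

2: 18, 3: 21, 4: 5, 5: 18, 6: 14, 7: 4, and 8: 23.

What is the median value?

5

Cumulative frequencies: 18, 39, 44, 62, 76, 80, 103
n = 103, so the median is the value in position (n+1)/2 = 52.
Position 52 falls at value 5.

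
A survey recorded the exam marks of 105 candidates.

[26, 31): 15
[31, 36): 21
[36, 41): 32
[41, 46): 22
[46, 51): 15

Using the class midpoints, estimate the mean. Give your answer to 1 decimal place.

Midpoints: 28.5, 33.5, 38.5, 43.5, 48.5
Σfm = 15×28.5 + 21×33.5 + 32×38.5 + 22×43.5 + 15×48.5 = 4047.5
n = Σf = 105
Mean = 4047.5 / 105 = 38.5476

38.5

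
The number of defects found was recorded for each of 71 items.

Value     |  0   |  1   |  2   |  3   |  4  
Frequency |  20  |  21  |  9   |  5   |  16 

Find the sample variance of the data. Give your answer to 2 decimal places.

2.31

Values: 0, 1, 2, 3, 4
n = 71, Σfx = 118, mean = 1.6620
Σfx² = 358
Σf(x − x̄)² = Σfx² − (Σfx)²/n = 358 − 118²/71 = 161.8873
Sample variance = 161.8873 / 70 = 2.3127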